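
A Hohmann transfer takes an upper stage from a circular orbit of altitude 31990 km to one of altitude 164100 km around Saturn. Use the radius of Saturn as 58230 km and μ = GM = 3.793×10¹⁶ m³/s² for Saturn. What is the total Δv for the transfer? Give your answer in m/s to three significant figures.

r₁ = 58230 + 31990 = 90220 km = 9.0220×10⁷ m.
r₂ = 58230 + 164100 = 222330 km = 2.2233×10⁸ m.
Transfer ellipse a_t = (r₁ + r₂)/2 = 1.563×10⁸ m.
At r₁: circular v_c1 = √(μ/r₁) = 20500 m/s; transfer-perikrone v_p = √[μ(2/r₁ − 1/a_t)] = 24460 m/s.
Δv₁ = v_p − v_c1 = 3952 m/s.
At r₂: circular v_c2 = √(μ/r₂) = 13060 m/s; transfer-apokrone v_a = √[μ(2/r₂ − 1/a_t)] = 9924 m/s.
Δv₂ = v_c2 − v_a = 3137 m/s.
Total Δv = Δv₁ + Δv₂ = 7090 m/s.

Δv_total ≈ 7090 m/s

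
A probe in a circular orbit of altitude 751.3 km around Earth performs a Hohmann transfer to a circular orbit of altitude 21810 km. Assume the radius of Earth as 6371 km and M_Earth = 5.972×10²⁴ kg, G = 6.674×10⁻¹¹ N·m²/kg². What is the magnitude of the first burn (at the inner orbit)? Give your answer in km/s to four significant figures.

Δv ≈ 1.971 km/s

μ = GM = 6.674×10⁻¹¹ × 5.972×10²⁴ = 3.986×10¹⁴ m³/s².
r₁ = 6371 + 751.3 = 7122.3 km = 7.1223×10⁶ m.
r₂ = 6371 + 21810 = 28181 km = 2.8181×10⁷ m.
Transfer ellipse a_t = (r₁ + r₂)/2 = 1.765×10⁷ m.
At r₁: circular v_c1 = √(μ/r₁) = 7481 m/s; transfer-perigee v_p = √[μ(2/r₁ − 1/a_t)] = 9452 m/s.
Δv₁ = v_p − v_c1 = 1971 m/s.
= 1.971 km/s.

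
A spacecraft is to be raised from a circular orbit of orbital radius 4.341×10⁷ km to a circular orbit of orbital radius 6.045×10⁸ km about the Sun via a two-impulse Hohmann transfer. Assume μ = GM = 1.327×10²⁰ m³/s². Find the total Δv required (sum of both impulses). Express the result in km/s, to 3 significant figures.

Δv_total ≈ 29.6 km/s

r₁ = 4.341×10⁷ km = 4.341×10¹⁰ m.
r₂ = 6.045×10⁸ km = 6.045×10¹¹ m.
Transfer ellipse a_t = (r₁ + r₂)/2 = 3.240×10¹¹ m.
At r₁: circular v_c1 = √(μ/r₁) = 55290 m/s; transfer-perihelion v_p = √[μ(2/r₁ − 1/a_t)] = 75530 m/s.
Δv₁ = v_p − v_c1 = 20240 m/s.
At r₂: circular v_c2 = √(μ/r₂) = 14820 m/s; transfer-aphelion v_a = √[μ(2/r₂ − 1/a_t)] = 5424 m/s.
Δv₂ = v_c2 − v_a = 9393 m/s.
Total Δv = Δv₁ + Δv₂ = 29630 m/s = 29.63 km/s.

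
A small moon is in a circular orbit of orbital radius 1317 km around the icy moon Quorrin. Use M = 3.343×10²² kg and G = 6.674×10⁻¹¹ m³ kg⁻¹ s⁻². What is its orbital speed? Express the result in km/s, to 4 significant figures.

v ≈ 1.302 km/s

μ = GM = 6.674×10⁻¹¹ × 3.343×10²² = 2.231×10¹² m³/s².
r = 1317 km = 1.317×10⁶ m.
For a circular orbit v = √(μ/r) = √(2.231×10¹² / 1.317×10⁶) = √(1.694×10⁶) = 1302 m/s.
That is 1.302 km/s.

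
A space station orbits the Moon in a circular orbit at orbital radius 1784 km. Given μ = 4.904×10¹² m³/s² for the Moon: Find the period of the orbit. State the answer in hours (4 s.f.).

r = 1784 km = 1.784×10⁶ m.
Kepler's third law: T = 2π√(r³/μ) = 2π√((1.784×10⁶)³ / 4.904×10¹²).
r³/μ = 1.158×10⁶ s², so T = 2π × 1.076×10³ = 6.761×10³ s.
Converting: 6.761×10³ s ÷ 3600 = 1.878 hours.

T ≈ 1.878 hours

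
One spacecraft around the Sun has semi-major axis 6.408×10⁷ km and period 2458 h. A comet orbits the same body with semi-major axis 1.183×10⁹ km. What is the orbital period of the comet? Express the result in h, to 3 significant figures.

Kepler's third law: T² ∝ a³, so T₂ = T₁ (a₂/a₁)^(3/2).
a₂/a₁ = 18.46, (a₂/a₁)^(3/2) = 79.32.
T₂ = 2458 × 79.32 = 1.950×10⁵ h.

T₂ ≈ 1.95×10⁵ h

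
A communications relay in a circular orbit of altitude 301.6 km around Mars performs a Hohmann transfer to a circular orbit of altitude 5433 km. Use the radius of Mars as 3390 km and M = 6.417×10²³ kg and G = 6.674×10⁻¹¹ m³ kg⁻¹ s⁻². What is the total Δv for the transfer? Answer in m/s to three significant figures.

Δv_total ≈ 1150 m/s

μ = GM = 6.674×10⁻¹¹ × 6.417×10²³ = 4.283×10¹³ m³/s².
r₁ = 3390 + 301.6 = 3691.6 km = 3.6916×10⁶ m.
r₂ = 3390 + 5433 = 8823.0 km = 8.8230×10⁶ m.
Transfer ellipse a_t = (r₁ + r₂)/2 = 6.257×10⁶ m.
At r₁: circular v_c1 = √(μ/r₁) = 3406 m/s; transfer-periapsis v_p = √[μ(2/r₁ − 1/a_t)] = 4045 m/s.
Δv₁ = v_p − v_c1 = 638.5 m/s.
At r₂: circular v_c2 = √(μ/r₂) = 2203 m/s; transfer-apoapsis v_a = √[μ(2/r₂ − 1/a_t)] = 1692 m/s.
Δv₂ = v_c2 − v_a = 510.9 m/s.
Total Δv = Δv₁ + Δv₂ = 1149 m/s.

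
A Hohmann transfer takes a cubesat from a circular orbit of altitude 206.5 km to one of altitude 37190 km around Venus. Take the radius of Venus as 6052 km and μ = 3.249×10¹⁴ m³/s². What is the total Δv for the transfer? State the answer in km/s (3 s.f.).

r₁ = 6052 + 206.5 = 6258.5 km = 6.2585×10⁶ m.
r₂ = 6052 + 37190 = 43242 km = 4.3242×10⁷ m.
Transfer ellipse a_t = (r₁ + r₂)/2 = 2.475×10⁷ m.
At r₁: circular v_c1 = √(μ/r₁) = 7205 m/s; transfer-periapsis v_p = √[μ(2/r₁ − 1/a_t)] = 9524 m/s.
Δv₁ = v_p − v_c1 = 2319 m/s.
At r₂: circular v_c2 = √(μ/r₂) = 2741 m/s; transfer-apoapsis v_a = √[μ(2/r₂ − 1/a_t)] = 1378 m/s.
Δv₂ = v_c2 − v_a = 1363 m/s.
Total Δv = Δv₁ + Δv₂ = 3681 m/s = 3.681 km/s.

Δv_total ≈ 3.68 km/s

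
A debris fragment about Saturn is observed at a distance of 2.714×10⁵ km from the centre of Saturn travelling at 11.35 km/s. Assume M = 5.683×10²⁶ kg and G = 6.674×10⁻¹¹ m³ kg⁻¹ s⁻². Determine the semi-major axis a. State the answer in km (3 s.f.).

a ≈ 2.52×10⁵ km

μ = GM = 6.674×10⁻¹¹ × 5.683×10²⁶ = 3.793×10¹⁶ m³/s².
r = 2.714×10⁸ m.
Specific orbital energy ε = v²/2 − μ/r = (11350)²/2 − 3.793×10¹⁶/2.714×10⁸ = -7.534×10⁷ J/kg.
Since ε = −μ/(2a), a = −μ/(2ε) = 2.517×10⁸ m = 2.5172×10⁵ km.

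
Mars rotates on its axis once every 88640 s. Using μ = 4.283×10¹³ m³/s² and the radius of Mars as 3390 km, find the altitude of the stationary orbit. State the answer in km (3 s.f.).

h_sync ≈ 17000 km

A synchronous orbit has period T, so by Kepler's third law a = (μT²/4π²)^(1/3).
μT²/4π² = 4.283×10¹³ × (8.864×10⁴)² / 39.48 = 8.524×10²¹ m³.
a = 2.043×10⁷ m = 20428 km.
Altitude h = a − R = 20428 − 3390 = 17038 km.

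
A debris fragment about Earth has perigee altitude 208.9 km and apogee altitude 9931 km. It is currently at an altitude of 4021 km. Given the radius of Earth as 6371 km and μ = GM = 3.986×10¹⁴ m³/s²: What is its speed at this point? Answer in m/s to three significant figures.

r_p = 6371 + 208.9 = 6579.9 km = 6.5799×10⁶ m.
r_a = 6371 + 9931 = 16302 km = 1.6302×10⁷ m.
r = 6371 + 4021 = 10392 km = 1.039×10⁷ m.
Semi-major axis a = (r_p + r_a)/2 = 11441 km = 1.144×10⁷ m.
Vis-viva: v² = μ(2/r − 1/a) = 3.986×10¹⁴ × (1.925×10⁻⁷ − 8.741×10⁻⁸) = 4.187×10⁷ m²/s².
v = 6471 m/s.

v ≈ 6470 m/s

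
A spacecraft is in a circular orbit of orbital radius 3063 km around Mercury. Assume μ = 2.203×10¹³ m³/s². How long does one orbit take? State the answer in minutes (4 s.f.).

T ≈ 119.6 minutes

r = 3063 km = 3.063×10⁶ m.
Kepler's third law: T = 2π√(r³/μ) = 2π√((3.063×10⁶)³ / 2.203×10¹³).
r³/μ = 1.304×10⁶ s², so T = 2π × 1.142×10³ = 7.176×10³ s.
Converting: 7.176×10³ s ÷ 60.00 = 119.6 minutes.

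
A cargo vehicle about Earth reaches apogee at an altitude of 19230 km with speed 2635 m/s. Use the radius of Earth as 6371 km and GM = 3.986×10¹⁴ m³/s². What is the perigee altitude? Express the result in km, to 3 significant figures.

r_a = 6371 + 19230 = 25601 km = 2.560×10⁷ m.
Specific energy ε = v²/2 − μ/r = -1.210×10⁷ J/kg, so a = −μ/(2ε) = 1.647×10⁷ m.
The apsides satisfy r_p + r_a = 2a, so the perigee radius is 2a − r_a = 7.346×10⁶ m = 7346.3 km.
Perigee altitude = 7346.3 − 6371 = 975.34 km.

perigee altitude ≈ 975 km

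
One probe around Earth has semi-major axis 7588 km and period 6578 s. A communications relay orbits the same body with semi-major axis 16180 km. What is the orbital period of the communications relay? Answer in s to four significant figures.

Kepler's third law: T² ∝ a³, so T₂ = T₁ (a₂/a₁)^(3/2).
a₂/a₁ = 2.132, (a₂/a₁)^(3/2) = 3.114.
T₂ = 6578 × 3.114 = 20480 s.

T₂ ≈ 20480 s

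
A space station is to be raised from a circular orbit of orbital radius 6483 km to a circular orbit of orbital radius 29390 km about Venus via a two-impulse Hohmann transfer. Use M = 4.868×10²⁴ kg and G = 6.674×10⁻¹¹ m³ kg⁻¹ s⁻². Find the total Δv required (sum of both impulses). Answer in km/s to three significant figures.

μ = GM = 6.674×10⁻¹¹ × 4.868×10²⁴ = 3.249×10¹⁴ m³/s².
r₁ = 6483 km = 6.483×10⁶ m.
r₂ = 29390 km = 2.939×10⁷ m.
Transfer ellipse a_t = (r₁ + r₂)/2 = 1.794×10⁷ m.
At r₁: circular v_c1 = √(μ/r₁) = 7079 m/s; transfer-periapsis v_p = √[μ(2/r₁ − 1/a_t)] = 9062 m/s.
Δv₁ = v_p − v_c1 = 1983 m/s.
At r₂: circular v_c2 = √(μ/r₂) = 3325 m/s; transfer-apoapsis v_a = √[μ(2/r₂ − 1/a_t)] = 1999 m/s.
Δv₂ = v_c2 − v_a = 1326 m/s.
Total Δv = Δv₁ + Δv₂ = 3309 m/s = 3.309 km/s.

Δv_total ≈ 3.31 km/s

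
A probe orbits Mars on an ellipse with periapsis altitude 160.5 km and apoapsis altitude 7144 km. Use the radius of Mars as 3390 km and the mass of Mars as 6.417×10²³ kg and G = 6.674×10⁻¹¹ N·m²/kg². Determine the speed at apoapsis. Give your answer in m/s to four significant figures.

v ≈ 1432 m/s

μ = GM = 6.674×10⁻¹¹ × 6.417×10²³ = 4.283×10¹³ m³/s².
r_p = 3390 + 160.5 = 3550.5 km = 3.5505×10⁶ m.
r_a = 3390 + 7144 = 10534 km = 1.0534×10⁷ m.
Semi-major axis a = (r_p + r_a)/2 = 7042.2 km = 7.042×10⁶ m.
Vis-viva: v² = μ(2/r − 1/a) = 4.283×10¹³ × (1.899×10⁻⁷ − 1.420×10⁻⁷) = 2.050×10⁶ m²/s².
v = 1432 m/s.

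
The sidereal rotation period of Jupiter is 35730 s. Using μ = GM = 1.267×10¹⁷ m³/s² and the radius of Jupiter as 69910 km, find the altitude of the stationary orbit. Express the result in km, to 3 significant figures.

A synchronous orbit has period T, so by Kepler's third law a = (μT²/4π²)^(1/3).
μT²/4π² = 1.267×10¹⁷ × (3.573×10⁴)² / 39.48 = 4.097×10²⁴ m³.
a = 1.600×10⁸ m = 1.6002×10⁵ km.
Altitude h = a − R = 1.6002×10⁵ − 69910 = 90105 km.

h_sync ≈ 90100 km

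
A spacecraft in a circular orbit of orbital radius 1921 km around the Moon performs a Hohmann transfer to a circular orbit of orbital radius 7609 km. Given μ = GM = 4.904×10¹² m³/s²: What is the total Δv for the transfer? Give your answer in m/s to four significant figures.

Δv_total ≈ 714.3 m/s

r₁ = 1921 km = 1.921×10⁶ m.
r₂ = 7609 km = 7.609×10⁶ m.
Transfer ellipse a_t = (r₁ + r₂)/2 = 4.765×10⁶ m.
At r₁: circular v_c1 = √(μ/r₁) = 1598 m/s; transfer-perilune v_p = √[μ(2/r₁ − 1/a_t)] = 2019 m/s.
Δv₁ = v_p − v_c1 = 421.3 m/s.
At r₂: circular v_c2 = √(μ/r₂) = 802.8 m/s; transfer-apolune v_a = √[μ(2/r₂ − 1/a_t)] = 509.7 m/s.
Δv₂ = v_c2 − v_a = 293.1 m/s.
Total Δv = Δv₁ + Δv₂ = 714.3 m/s.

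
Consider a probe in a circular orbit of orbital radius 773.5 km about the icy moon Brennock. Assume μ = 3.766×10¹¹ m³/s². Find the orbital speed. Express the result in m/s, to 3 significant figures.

v ≈ 698 m/s

r = 773.5 km = 7.735×10⁵ m.
For a circular orbit v = √(μ/r) = √(3.766×10¹¹ / 7.735×10⁵) = √(4.869×10⁵) = 697.8 m/s.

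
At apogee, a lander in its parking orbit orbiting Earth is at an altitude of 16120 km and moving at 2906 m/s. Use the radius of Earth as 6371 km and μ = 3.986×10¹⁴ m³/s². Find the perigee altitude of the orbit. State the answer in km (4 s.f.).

perigee altitude ≈ 663.4 km

r_a = 6371 + 16120 = 22491 km = 2.249×10⁷ m.
Specific energy ε = v²/2 − μ/r = -1.350×10⁷ J/kg, so a = −μ/(2ε) = 1.476×10⁷ m.
The apsides satisfy r_p + r_a = 2a, so the perigee radius is 2a − r_a = 7.034×10⁶ m = 7034.4 km.
Perigee altitude = 7034.4 − 6371 = 663.43 km.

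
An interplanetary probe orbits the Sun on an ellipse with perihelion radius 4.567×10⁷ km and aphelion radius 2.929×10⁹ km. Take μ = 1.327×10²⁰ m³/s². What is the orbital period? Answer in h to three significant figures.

Semi-major axis a = (r_p + r_a)/2 = (4.5670×10⁷ + 2.9290×10⁹)/2 = 1.4873×10⁹ km = 1.487×10¹² m.
By Kepler's third law T = 2π√(a³/μ) = 2π × 1.575×10⁸ = 9.894×10⁸ s.
= 2.748×10⁵ h.

T ≈ 275000 h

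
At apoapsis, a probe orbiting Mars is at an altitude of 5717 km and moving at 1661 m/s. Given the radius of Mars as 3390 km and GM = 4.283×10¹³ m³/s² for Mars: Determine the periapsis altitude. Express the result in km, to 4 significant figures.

periapsis altitude ≈ 390.0 km

r_a = 3390 + 5717 = 9107.0 km = 9.107×10⁶ m.
Specific energy ε = v²/2 − μ/r = -3.324×10⁶ J/kg, so a = −μ/(2ε) = 6.443×10⁶ m.
The apsides satisfy r_p + r_a = 2a, so the periapsis radius is 2a − r_a = 3.780×10⁶ m = 3780.0 km.
Periapsis altitude = 3780.0 − 3390 = 389.96 km.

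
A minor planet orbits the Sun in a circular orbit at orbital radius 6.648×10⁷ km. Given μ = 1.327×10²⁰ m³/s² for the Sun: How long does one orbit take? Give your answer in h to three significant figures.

r = 6.648×10⁷ km = 6.648×10¹⁰ m.
Kepler's third law: T = 2π√(r³/μ) = 2π√((6.648×10¹⁰)³ / 1.327×10²⁰).
r³/μ = 2.214×10¹² s², so T = 2π × 1.488×10⁶ = 9.349×10⁶ s.
Converting: 9.349×10⁶ s ÷ 3600 = 2597 h.

T ≈ 2600 h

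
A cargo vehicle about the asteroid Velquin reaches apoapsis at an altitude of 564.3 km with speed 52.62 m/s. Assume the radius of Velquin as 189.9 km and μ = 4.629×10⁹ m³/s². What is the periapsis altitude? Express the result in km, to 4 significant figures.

r_a = 189.9 + 564.3 = 754.20 km = 7.542×10⁵ m.
Specific energy ε = v²/2 − μ/r = -4.753×10³ J/kg, so a = −μ/(2ε) = 4.869×10⁵ m.
The apsides satisfy r_p + r_a = 2a, so the periapsis radius is 2a − r_a = 2.197×10⁵ m = 219.67 km.
Periapsis altitude = 219.67 − 189.9 = 29.771 km.

periapsis altitude ≈ 29.77 km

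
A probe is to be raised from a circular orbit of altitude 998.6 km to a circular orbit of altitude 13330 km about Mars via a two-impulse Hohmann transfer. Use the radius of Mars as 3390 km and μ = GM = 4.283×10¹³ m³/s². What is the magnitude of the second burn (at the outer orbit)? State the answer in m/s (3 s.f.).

r₁ = 3390 + 998.6 = 4388.6 km = 4.3886×10⁶ m.
r₂ = 3390 + 13330 = 16720 km = 1.6720×10⁷ m.
Transfer ellipse a_t = (r₁ + r₂)/2 = 1.055×10⁷ m.
At r₁: circular v_c1 = √(μ/r₁) = 3124 m/s; transfer-periapsis v_p = √[μ(2/r₁ − 1/a_t)] = 3932 m/s.
At r₂: circular v_c2 = √(μ/r₂) = 1601 m/s; transfer-apoapsis v_a = √[μ(2/r₂ − 1/a_t)] = 1032 m/s.
Δv₂ = v_c2 − v_a = 568.4 m/s.

Δv ≈ 568 m/s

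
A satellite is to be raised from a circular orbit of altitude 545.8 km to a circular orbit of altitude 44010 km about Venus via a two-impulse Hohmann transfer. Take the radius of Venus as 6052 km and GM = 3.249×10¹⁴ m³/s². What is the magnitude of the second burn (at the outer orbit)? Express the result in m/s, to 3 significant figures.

r₁ = 6052 + 545.8 = 6597.8 km = 6.5978×10⁶ m.
r₂ = 6052 + 44010 = 50062 km = 5.0062×10⁷ m.
Transfer ellipse a_t = (r₁ + r₂)/2 = 2.833×10⁷ m.
At r₁: circular v_c1 = √(μ/r₁) = 7017 m/s; transfer-periapsis v_p = √[μ(2/r₁ − 1/a_t)] = 9328 m/s.
At r₂: circular v_c2 = √(μ/r₂) = 2548 m/s; transfer-apoapsis v_a = √[μ(2/r₂ − 1/a_t)] = 1229 m/s.
Δv₂ = v_c2 − v_a = 1318 m/s.

Δv ≈ 1320 m/s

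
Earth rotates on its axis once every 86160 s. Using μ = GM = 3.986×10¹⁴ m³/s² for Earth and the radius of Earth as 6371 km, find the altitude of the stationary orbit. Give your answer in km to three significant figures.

h_sync ≈ 35800 km

A synchronous orbit has period T, so by Kepler's third law a = (μT²/4π²)^(1/3).
μT²/4π² = 3.986×10¹⁴ × (8.616×10⁴)² / 39.48 = 7.495×10²² m³.
a = 4.216×10⁷ m = 42163 km.
Altitude h = a − R = 42163 − 6371 = 35792 km.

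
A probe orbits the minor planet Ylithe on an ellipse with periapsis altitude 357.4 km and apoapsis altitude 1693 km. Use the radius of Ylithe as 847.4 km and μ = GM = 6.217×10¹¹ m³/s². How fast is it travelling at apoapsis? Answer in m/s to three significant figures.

r_p = 847.4 + 357.4 = 1204.8 km = 1.2048×10⁶ m.
r_a = 847.4 + 1693 = 2540.4 km = 2.5404×10⁶ m.
Semi-major axis a = (r_p + r_a)/2 = 1872.6 km = 1.873×10⁶ m.
Vis-viva: v² = μ(2/r − 1/a) = 6.217×10¹¹ × (7.873×10⁻⁷ − 5.340×10⁻⁷) = 1.575×10⁵ m²/s².
v = 396.8 m/s.

v ≈ 397 m/s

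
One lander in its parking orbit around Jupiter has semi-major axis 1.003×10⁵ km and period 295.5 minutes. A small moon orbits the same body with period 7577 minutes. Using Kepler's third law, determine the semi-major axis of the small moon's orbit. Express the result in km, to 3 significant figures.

a₂ ≈ 8.72×10⁵ km

Kepler's third law: a³ ∝ T², so a₂ = a₁ (T₂/T₁)^(2/3).
T₂/T₁ = 25.64, (T₂/T₁)^(2/3) = 8.695.
a₂ = 1.003×10⁵ × 8.695 = 8.722×10⁵ km.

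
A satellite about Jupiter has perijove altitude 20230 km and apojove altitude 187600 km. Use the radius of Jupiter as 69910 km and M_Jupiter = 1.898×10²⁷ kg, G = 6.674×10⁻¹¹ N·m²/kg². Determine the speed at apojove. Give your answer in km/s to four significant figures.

v ≈ 15.97 km/s

μ = GM = 6.674×10⁻¹¹ × 1.898×10²⁷ = 1.267×10¹⁷ m³/s².
r_p = 69910 + 20230 = 90140 km = 9.0140×10⁷ m.
r_a = 69910 + 187600 = 257510 km = 2.5751×10⁸ m.
Semi-major axis a = (r_p + r_a)/2 = 1.7382×10⁵ km = 1.738×10⁸ m.
Vis-viva: v² = μ(2/r − 1/a) = 1.267×10¹⁷ × (7.767×10⁻⁹ − 5.753×10⁻⁹) = 2.551×10⁸ m²/s².
v = 15970 m/s = 15.97 km/s.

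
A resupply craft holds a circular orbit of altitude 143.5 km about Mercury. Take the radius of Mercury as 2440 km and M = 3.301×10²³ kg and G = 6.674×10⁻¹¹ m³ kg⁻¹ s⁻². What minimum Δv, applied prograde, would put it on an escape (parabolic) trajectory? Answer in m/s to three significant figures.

Δv ≈ 1210 m/s

μ = GM = 6.674×10⁻¹¹ × 3.301×10²³ = 2.203×10¹³ m³/s².
r = 2440 + 143.5 = 2583.5 km = 2.5835×10⁶ m.
Circular speed v_c = √(μ/r) = 2920 m/s.
Escape speed v_esc = √(2μ/r) = √2 × v_c = 4130 m/s.
Δv = v_esc − v_c = 1210 m/s.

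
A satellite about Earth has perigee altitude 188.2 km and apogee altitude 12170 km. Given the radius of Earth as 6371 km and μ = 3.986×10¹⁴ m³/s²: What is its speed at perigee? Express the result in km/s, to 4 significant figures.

r_p = 6371 + 188.2 = 6559.2 km = 6.5592×10⁶ m.
r_a = 6371 + 12170 = 18541 km = 1.8541×10⁷ m.
Semi-major axis a = (r_p + r_a)/2 = 12550 km = 1.255×10⁷ m.
Vis-viva: v² = μ(2/r − 1/a) = 3.986×10¹⁴ × (3.049×10⁻⁷ − 7.968×10⁻⁸) = 8.978×10⁷ m²/s².
v = 9475 m/s = 9.475 km/s.

v ≈ 9.475 km/s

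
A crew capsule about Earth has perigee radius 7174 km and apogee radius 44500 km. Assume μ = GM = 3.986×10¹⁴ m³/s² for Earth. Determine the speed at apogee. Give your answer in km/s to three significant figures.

Semi-major axis a = (r_p + r_a)/2 = 25837 km = 2.584×10⁷ m.
Vis-viva: v² = μ(2/r − 1/a) = 3.986×10¹⁴ × (4.494×10⁻⁸ − 3.870×10⁻⁸) = 2.487×10⁶ m²/s².
v = 1577 m/s = 1.577 km/s.

v ≈ 1.58 km/s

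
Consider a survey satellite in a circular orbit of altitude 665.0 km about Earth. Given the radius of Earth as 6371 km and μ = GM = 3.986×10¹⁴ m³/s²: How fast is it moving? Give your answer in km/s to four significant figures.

r = 6371 + 665.0 = 7036.0 km = 7.0360×10⁶ m.
For a circular orbit v = √(μ/r) = √(3.986×10¹⁴ / 7.036×10⁶) = √(5.665×10⁷) = 7527 m/s.
That is 7.527 km/s.

v ≈ 7.527 km/s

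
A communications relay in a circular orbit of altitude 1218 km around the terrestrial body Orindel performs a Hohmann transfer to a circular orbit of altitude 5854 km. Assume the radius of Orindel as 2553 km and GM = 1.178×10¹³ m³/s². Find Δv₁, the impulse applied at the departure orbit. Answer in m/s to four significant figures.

Δv ≈ 309.3 m/s

r₁ = 2553 + 1218 = 3771.0 km = 3.7710×10⁶ m.
r₂ = 2553 + 5854 = 8407.0 km = 8.4070×10⁶ m.
Transfer ellipse a_t = (r₁ + r₂)/2 = 6.089×10⁶ m.
At r₁: circular v_c1 = √(μ/r₁) = 1767 m/s; transfer-periapsis v_p = √[μ(2/r₁ − 1/a_t)] = 2077 m/s.
Δv₁ = v_p − v_c1 = 309.3 m/s.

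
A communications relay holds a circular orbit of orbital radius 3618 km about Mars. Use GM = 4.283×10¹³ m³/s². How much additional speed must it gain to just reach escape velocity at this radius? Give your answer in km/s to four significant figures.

Δv ≈ 1.425 km/s

r = 3618 km = 3.618×10⁶ m.
Circular speed v_c = √(μ/r) = 3441 m/s.
Escape speed v_esc = √(2μ/r) = √2 × v_c = 4866 m/s.
Δv = v_esc − v_c = 1425 m/s = 1.425 km/s.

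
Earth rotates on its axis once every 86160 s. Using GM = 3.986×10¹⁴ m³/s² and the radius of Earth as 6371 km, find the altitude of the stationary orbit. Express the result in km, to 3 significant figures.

A synchronous orbit has period T, so by Kepler's third law a = (μT²/4π²)^(1/3).
μT²/4π² = 3.986×10¹⁴ × (8.616×10⁴)² / 39.48 = 7.495×10²² m³.
a = 4.216×10⁷ m = 42163 km.
Altitude h = a − R = 42163 − 6371 = 35792 km.

h_sync ≈ 35800 km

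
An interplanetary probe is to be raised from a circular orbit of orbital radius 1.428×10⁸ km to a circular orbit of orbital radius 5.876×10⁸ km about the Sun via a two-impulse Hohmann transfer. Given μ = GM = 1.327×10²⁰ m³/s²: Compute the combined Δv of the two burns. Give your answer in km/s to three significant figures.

Δv_total ≈ 13.8 km/s

r₁ = 1.428×10⁸ km = 1.428×10¹¹ m.
r₂ = 5.876×10⁸ km = 5.876×10¹¹ m.
Transfer ellipse a_t = (r₁ + r₂)/2 = 3.652×10¹¹ m.
At r₁: circular v_c1 = √(μ/r₁) = 30480 m/s; transfer-perihelion v_p = √[μ(2/r₁ − 1/a_t)] = 38670 m/s.
Δv₁ = v_p − v_c1 = 8184 m/s.
At r₂: circular v_c2 = √(μ/r₂) = 15030 m/s; transfer-aphelion v_a = √[μ(2/r₂ − 1/a_t)] = 9397 m/s.
Δv₂ = v_c2 − v_a = 5631 m/s.
Total Δv = Δv₁ + Δv₂ = 13810 m/s = 13.81 km/s.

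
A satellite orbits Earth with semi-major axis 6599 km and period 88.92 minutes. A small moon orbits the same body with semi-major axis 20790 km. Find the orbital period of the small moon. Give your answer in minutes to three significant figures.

Kepler's third law: T² ∝ a³, so T₂ = T₁ (a₂/a₁)^(3/2).
a₂/a₁ = 3.150, (a₂/a₁)^(3/2) = 5.592.
T₂ = 88.92 × 5.592 = 497.2 minutes.

T₂ ≈ 497 minutes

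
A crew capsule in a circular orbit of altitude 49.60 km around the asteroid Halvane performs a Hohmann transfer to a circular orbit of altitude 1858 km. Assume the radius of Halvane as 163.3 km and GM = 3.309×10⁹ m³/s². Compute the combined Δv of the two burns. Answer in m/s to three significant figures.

r₁ = 163.3 + 49.60 = 212.90 km = 2.1290×10⁵ m.
r₂ = 163.3 + 1858 = 2021.3 km = 2.0213×10⁶ m.
Transfer ellipse a_t = (r₁ + r₂)/2 = 1.117×10⁶ m.
At r₁: circular v_c1 = √(μ/r₁) = 124.7 m/s; transfer-periapsis v_p = √[μ(2/r₁ − 1/a_t)] = 167.7 m/s.
Δv₁ = v_p − v_c1 = 43.03 m/s.
At r₂: circular v_c2 = √(μ/r₂) = 40.46 m/s; transfer-apoapsis v_a = √[μ(2/r₂ − 1/a_t)] = 17.66 m/s.
Δv₂ = v_c2 − v_a = 22.80 m/s.
Total Δv = Δv₁ + Δv₂ = 65.83 m/s.

Δv_total ≈ 65.8 m/s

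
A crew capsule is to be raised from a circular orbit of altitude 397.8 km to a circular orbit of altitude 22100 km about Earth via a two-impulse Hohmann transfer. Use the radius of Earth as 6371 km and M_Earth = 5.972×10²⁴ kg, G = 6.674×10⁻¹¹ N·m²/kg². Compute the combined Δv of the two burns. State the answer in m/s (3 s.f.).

Δv_total ≈ 3500 m/s

μ = GM = 6.674×10⁻¹¹ × 5.972×10²⁴ = 3.986×10¹⁴ m³/s².
r₁ = 6371 + 397.8 = 6768.8 km = 6.7688×10⁶ m.
r₂ = 6371 + 22100 = 28471 km = 2.8471×10⁷ m.
Transfer ellipse a_t = (r₁ + r₂)/2 = 1.762×10⁷ m.
At r₁: circular v_c1 = √(μ/r₁) = 7674 m/s; transfer-perigee v_p = √[μ(2/r₁ − 1/a_t)] = 9754 m/s.
Δv₁ = v_p − v_c1 = 2081 m/s.
At r₂: circular v_c2 = √(μ/r₂) = 3742 m/s; transfer-apogee v_a = √[μ(2/r₂ − 1/a_t)] = 2319 m/s.
Δv₂ = v_c2 − v_a = 1423 m/s.
Total Δv = Δv₁ + Δv₂ = 3503 m/s.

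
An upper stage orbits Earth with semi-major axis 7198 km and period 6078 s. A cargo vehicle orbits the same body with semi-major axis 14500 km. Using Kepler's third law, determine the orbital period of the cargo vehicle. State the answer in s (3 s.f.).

T₂ ≈ 17400 s

Kepler's third law: T² ∝ a³, so T₂ = T₁ (a₂/a₁)^(3/2).
a₂/a₁ = 2.014, (a₂/a₁)^(3/2) = 2.859.
T₂ = 6078 × 2.859 = 17380 s.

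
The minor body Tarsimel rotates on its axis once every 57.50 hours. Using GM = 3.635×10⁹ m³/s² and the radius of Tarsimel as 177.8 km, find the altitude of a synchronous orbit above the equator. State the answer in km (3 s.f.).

h_sync ≈ 1400 km

T = 57.50 hours = 2.070×10⁵ s.
A synchronous orbit has period T, so by Kepler's third law a = (μT²/4π²)^(1/3).
μT²/4π² = 3.635×10⁹ × (2.070×10⁵)² / 39.48 = 3.945×10¹⁸ m³.
a = 1.580×10⁶ m = 1580.1 km.
Altitude h = a − R = 1580.1 − 177.8 = 1402.3 km.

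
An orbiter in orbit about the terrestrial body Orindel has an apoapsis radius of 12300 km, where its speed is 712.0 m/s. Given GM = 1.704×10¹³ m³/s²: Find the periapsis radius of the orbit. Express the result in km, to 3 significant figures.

periapsis radius ≈ 2750 km

r_a = 1.230×10⁷ m.
Specific energy ε = v²/2 − μ/r = -1.132×10⁶ J/kg, so a = −μ/(2ε) = 7.527×10⁶ m.
The apsides satisfy r_p + r_a = 2a, so the periapsis radius is 2a − r_a = 2.754×10⁶ m = 2754.4 km.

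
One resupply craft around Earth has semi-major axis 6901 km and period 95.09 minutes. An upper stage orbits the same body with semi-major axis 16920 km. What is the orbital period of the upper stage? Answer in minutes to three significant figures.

Kepler's third law: T² ∝ a³, so T₂ = T₁ (a₂/a₁)^(3/2).
a₂/a₁ = 2.452, (a₂/a₁)^(3/2) = 3.839.
T₂ = 95.09 × 3.839 = 365.1 minutes.

T₂ ≈ 365 minutes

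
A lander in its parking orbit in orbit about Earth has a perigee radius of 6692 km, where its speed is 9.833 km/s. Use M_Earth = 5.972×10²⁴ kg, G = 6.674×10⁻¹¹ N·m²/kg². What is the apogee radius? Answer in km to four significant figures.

μ = GM = 6.674×10⁻¹¹ × 5.972×10²⁴ = 3.986×10¹⁴ m³/s².
r_p = 6.692×10⁶ m.
Specific energy ε = v²/2 − μ/r = -1.122×10⁷ J/kg, so a = −μ/(2ε) = 1.777×10⁷ m.
The apsides satisfy r_p + r_a = 2a, so the apogee radius is 2a − r_p = 2.885×10⁷ m = 28846 km.

apogee radius ≈ 28850 km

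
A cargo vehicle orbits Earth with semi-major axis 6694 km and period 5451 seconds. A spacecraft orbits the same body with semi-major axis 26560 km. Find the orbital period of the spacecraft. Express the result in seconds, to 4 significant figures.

T₂ ≈ 43080 seconds

Kepler's third law: T² ∝ a³, so T₂ = T₁ (a₂/a₁)^(3/2).
a₂/a₁ = 3.968, (a₂/a₁)^(3/2) = 7.903.
T₂ = 5451 × 7.903 = 43080 seconds.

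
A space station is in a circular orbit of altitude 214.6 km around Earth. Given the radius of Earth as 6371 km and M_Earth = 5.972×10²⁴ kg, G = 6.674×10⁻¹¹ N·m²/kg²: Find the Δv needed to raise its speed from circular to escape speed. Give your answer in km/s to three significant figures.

μ = GM = 6.674×10⁻¹¹ × 5.972×10²⁴ = 3.986×10¹⁴ m³/s².
r = 6371 + 214.6 = 6585.6 km = 6.5856×10⁶ m.
Circular speed v_c = √(μ/r) = 7780 m/s.
Escape speed v_esc = √(2μ/r) = √2 × v_c = 11000 m/s.
Δv = v_esc − v_c = 3222 m/s = 3.222 km/s.

Δv ≈ 3.22 km/s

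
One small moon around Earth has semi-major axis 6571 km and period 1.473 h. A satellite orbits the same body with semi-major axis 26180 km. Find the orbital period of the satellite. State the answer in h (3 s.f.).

T₂ ≈ 11.7 h

Kepler's third law: T² ∝ a³, so T₂ = T₁ (a₂/a₁)^(3/2).
a₂/a₁ = 3.984, (a₂/a₁)^(3/2) = 7.953.
T₂ = 1.473 × 7.953 = 11.71 h.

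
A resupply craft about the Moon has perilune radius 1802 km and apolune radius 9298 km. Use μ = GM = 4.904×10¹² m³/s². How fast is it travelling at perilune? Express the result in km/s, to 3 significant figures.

Semi-major axis a = (r_p + r_a)/2 = 5550.0 km = 5.550×10⁶ m.
Vis-viva: v² = μ(2/r − 1/a) = 4.904×10¹² × (1.110×10⁻⁶ − 1.802×10⁻⁷) = 4.559×10⁶ m²/s².
v = 2135 m/s = 2.135 km/s.

v ≈ 2.14 km/s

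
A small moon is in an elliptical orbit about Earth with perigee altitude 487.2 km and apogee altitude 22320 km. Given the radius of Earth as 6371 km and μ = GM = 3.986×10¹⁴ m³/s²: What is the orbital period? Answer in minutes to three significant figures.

T ≈ 393 minutes

r_p = 6371 + 487.2 = 6858.2 km = 6.8582×10⁶ m.
r_a = 6371 + 22320 = 28691 km = 2.8691×10⁷ m.
Semi-major axis a = (r_p + r_a)/2 = (6858.2 + 28691)/2 = 17775 km = 1.777×10⁷ m.
By Kepler's third law T = 2π√(a³/μ) = 2π × 3.753×10³ = 2.358×10⁴ s.
= 393.1 minutes.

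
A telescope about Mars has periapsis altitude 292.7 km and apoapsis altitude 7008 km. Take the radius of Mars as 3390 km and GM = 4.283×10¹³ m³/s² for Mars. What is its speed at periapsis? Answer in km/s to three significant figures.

v ≈ 4.14 km/s

r_p = 3390 + 292.7 = 3682.7 km = 3.6827×10⁶ m.
r_a = 3390 + 7008 = 10398 km = 1.0398×10⁷ m.
Semi-major axis a = (r_p + r_a)/2 = 7040.4 km = 7.040×10⁶ m.
Vis-viva: v² = μ(2/r − 1/a) = 4.283×10¹³ × (5.431×10⁻⁷ − 1.420×10⁻⁷) = 1.718×10⁷ m²/s².
v = 4144 m/s = 4.144 km/s.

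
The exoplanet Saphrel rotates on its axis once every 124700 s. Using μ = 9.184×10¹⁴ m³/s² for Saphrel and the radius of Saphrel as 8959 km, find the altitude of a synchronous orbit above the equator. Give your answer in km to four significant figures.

h_sync ≈ 62290 km

A synchronous orbit has period T, so by Kepler's third law a = (μT²/4π²)^(1/3).
μT²/4π² = 9.184×10¹⁴ × (1.247×10⁵)² / 39.48 = 3.617×10²³ m³.
a = 7.125×10⁷ m = 71253 km.
Altitude h = a − R = 71253 − 8959 = 62294 km.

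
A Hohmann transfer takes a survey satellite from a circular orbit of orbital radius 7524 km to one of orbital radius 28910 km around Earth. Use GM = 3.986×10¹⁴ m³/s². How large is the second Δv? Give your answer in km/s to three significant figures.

Δv ≈ 1.33 km/s

r₁ = 7524 km = 7.524×10⁶ m.
r₂ = 28910 km = 2.891×10⁷ m.
Transfer ellipse a_t = (r₁ + r₂)/2 = 1.822×10⁷ m.
At r₁: circular v_c1 = √(μ/r₁) = 7279 m/s; transfer-perigee v_p = √[μ(2/r₁ − 1/a_t)] = 9169 m/s.
At r₂: circular v_c2 = √(μ/r₂) = 3713 m/s; transfer-apogee v_a = √[μ(2/r₂ − 1/a_t)] = 2386 m/s.
Δv₂ = v_c2 − v_a = 1327 m/s.
= 1.327 km/s.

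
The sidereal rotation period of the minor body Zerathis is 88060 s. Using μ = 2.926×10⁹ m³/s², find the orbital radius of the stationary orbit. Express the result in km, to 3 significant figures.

r_sync ≈ 831 km

A synchronous orbit has period T, so by Kepler's third law a = (μT²/4π²)^(1/3).
μT²/4π² = 2.926×10⁹ × (8.806×10⁴)² / 39.48 = 5.747×10¹⁷ m³.
a = 8.314×10⁵ m = 831.43 km.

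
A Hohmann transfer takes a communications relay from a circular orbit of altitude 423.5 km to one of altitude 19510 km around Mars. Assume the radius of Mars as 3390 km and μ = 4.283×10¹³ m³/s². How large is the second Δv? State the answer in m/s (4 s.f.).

r₁ = 3390 + 423.5 = 3813.5 km = 3.8135×10⁶ m.
r₂ = 3390 + 19510 = 22900 km = 2.2900×10⁷ m.
Transfer ellipse a_t = (r₁ + r₂)/2 = 1.336×10⁷ m.
At r₁: circular v_c1 = √(μ/r₁) = 3351 m/s; transfer-periapsis v_p = √[μ(2/r₁ − 1/a_t)] = 4388 m/s.
At r₂: circular v_c2 = √(μ/r₂) = 1368 m/s; transfer-apoapsis v_a = √[μ(2/r₂ − 1/a_t)] = 730.7 m/s.
Δv₂ = v_c2 − v_a = 636.8 m/s.

Δv ≈ 636.8 m/s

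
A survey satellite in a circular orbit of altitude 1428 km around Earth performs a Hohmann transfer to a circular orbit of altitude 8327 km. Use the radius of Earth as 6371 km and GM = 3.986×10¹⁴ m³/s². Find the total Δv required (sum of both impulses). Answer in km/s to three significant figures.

r₁ = 6371 + 1428 = 7799.0 km = 7.7990×10⁶ m.
r₂ = 6371 + 8327 = 14698 km = 1.4698×10⁷ m.
Transfer ellipse a_t = (r₁ + r₂)/2 = 1.125×10⁷ m.
At r₁: circular v_c1 = √(μ/r₁) = 7149 m/s; transfer-perigee v_p = √[μ(2/r₁ − 1/a_t)] = 8172 m/s.
Δv₁ = v_p − v_c1 = 1023 m/s.
At r₂: circular v_c2 = √(μ/r₂) = 5208 m/s; transfer-apogee v_a = √[μ(2/r₂ − 1/a_t)] = 4336 m/s.
Δv₂ = v_c2 − v_a = 871.4 m/s.
Total Δv = Δv₁ + Δv₂ = 1894 m/s = 1.894 km/s.

Δv_total ≈ 1.89 km/s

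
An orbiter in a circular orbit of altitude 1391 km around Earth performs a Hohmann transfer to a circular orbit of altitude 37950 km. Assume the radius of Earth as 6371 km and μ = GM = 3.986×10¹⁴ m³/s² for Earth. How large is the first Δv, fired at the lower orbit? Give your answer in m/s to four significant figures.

Δv ≈ 2183 m/s

r₁ = 6371 + 1391 = 7762.0 km = 7.7620×10⁶ m.
r₂ = 6371 + 37950 = 44321 km = 4.4321×10⁷ m.
Transfer ellipse a_t = (r₁ + r₂)/2 = 2.604×10⁷ m.
At r₁: circular v_c1 = √(μ/r₁) = 7166 m/s; transfer-perigee v_p = √[μ(2/r₁ − 1/a_t)] = 9349 m/s.
Δv₁ = v_p − v_c1 = 2183 m/s.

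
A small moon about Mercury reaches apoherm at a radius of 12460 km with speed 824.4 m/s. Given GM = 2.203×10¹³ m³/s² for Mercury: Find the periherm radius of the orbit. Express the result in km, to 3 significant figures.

r_a = 1.246×10⁷ m.
Specific energy ε = v²/2 − μ/r = -1.428×10⁶ J/kg, so a = −μ/(2ε) = 7.712×10⁶ m.
The apsides satisfy r_p + r_a = 2a, so the periherm radius is 2a − r_a = 2.965×10⁶ m = 2964.6 km.

periherm radius ≈ 2960 km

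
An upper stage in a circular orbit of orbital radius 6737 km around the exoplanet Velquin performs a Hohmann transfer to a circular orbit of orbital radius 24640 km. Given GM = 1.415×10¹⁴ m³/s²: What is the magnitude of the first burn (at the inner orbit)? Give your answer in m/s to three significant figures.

r₁ = 6737 km = 6.737×10⁶ m.
r₂ = 24640 km = 2.464×10⁷ m.
Transfer ellipse a_t = (r₁ + r₂)/2 = 1.569×10⁷ m.
At r₁: circular v_c1 = √(μ/r₁) = 4583 m/s; transfer-periapsis v_p = √[μ(2/r₁ − 1/a_t)] = 5743 m/s.
Δv₁ = v_p − v_c1 = 1161 m/s.

Δv ≈ 1160 m/s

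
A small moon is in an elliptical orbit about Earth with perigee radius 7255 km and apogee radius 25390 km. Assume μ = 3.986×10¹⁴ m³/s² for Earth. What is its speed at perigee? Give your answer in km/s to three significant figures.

v ≈ 9.24 km/s

Semi-major axis a = (r_p + r_a)/2 = 16322 km = 1.632×10⁷ m.
Vis-viva: v² = μ(2/r − 1/a) = 3.986×10¹⁴ × (2.757×10⁻⁷ − 6.127×10⁻⁸) = 8.546×10⁷ m²/s².
v = 9245 m/s = 9.245 km/s.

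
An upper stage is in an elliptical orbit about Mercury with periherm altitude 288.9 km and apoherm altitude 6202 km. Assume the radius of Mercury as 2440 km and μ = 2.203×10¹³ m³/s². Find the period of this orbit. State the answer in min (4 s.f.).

r_p = 2440 + 288.9 = 2728.9 km = 2.7289×10⁶ m.
r_a = 2440 + 6202 = 8642.0 km = 8.6420×10⁶ m.
Semi-major axis a = (r_p + r_a)/2 = (2728.9 + 8642.0)/2 = 5685.4 km = 5.685×10⁶ m.
By Kepler's third law T = 2π√(a³/μ) = 2π × 2.888×10³ = 1.815×10⁴ s.
= 302.5 min.

T ≈ 302.5 min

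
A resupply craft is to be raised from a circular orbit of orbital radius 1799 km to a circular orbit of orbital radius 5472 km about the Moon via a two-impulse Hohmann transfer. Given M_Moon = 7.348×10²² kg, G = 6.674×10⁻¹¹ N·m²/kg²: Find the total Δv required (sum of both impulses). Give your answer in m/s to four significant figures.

μ = GM = 6.674×10⁻¹¹ × 7.348×10²² = 4.904×10¹² m³/s².
r₁ = 1799 km = 1.799×10⁶ m.
r₂ = 5472 km = 5.472×10⁶ m.
Transfer ellipse a_t = (r₁ + r₂)/2 = 3.636×10⁶ m.
At r₁: circular v_c1 = √(μ/r₁) = 1651 m/s; transfer-perilune v_p = √[μ(2/r₁ − 1/a_t)] = 2026 m/s.
Δv₁ = v_p − v_c1 = 374.5 m/s.
At r₂: circular v_c2 = √(μ/r₂) = 946.7 m/s; transfer-apolune v_a = √[μ(2/r₂ − 1/a_t)] = 665.9 m/s.
Δv₂ = v_c2 − v_a = 280.7 m/s.
Total Δv = Δv₁ + Δv₂ = 655.3 m/s.

Δv_total ≈ 655.3 m/s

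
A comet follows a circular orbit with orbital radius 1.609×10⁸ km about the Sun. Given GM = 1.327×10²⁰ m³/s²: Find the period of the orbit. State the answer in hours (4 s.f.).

T ≈ 9779 hours

r = 1.609×10⁸ km = 1.609×10¹¹ m.
Kepler's third law: T = 2π√(r³/μ) = 2π√((1.609×10¹¹)³ / 1.327×10²⁰).
r³/μ = 3.139×10¹³ s², so T = 2π × 5.603×10⁶ = 3.520×10⁷ s.
Converting: 3.520×10⁷ s ÷ 3600 = 9779 hours.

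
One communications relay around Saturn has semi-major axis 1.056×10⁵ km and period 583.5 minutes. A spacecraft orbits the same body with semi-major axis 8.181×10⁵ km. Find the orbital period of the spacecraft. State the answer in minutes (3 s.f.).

T₂ ≈ 12600 minutes

Kepler's third law: T² ∝ a³, so T₂ = T₁ (a₂/a₁)^(3/2).
a₂/a₁ = 7.747, (a₂/a₁)^(3/2) = 21.56.
T₂ = 583.5 × 21.56 = 12580 minutes.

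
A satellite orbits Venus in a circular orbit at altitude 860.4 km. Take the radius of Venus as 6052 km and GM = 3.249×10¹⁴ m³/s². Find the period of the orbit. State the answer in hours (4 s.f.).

T ≈ 1.760 hours

r = 6052 + 860.4 = 6912.4 km = 6.9124×10⁶ m.
Kepler's third law: T = 2π√(r³/μ) = 2π√((6.912×10⁶)³ / 3.249×10¹⁴).
r³/μ = 1.017×10⁶ s², so T = 2π × 1.008×10³ = 6.335×10³ s.
Converting: 6.335×10³ s ÷ 3600 = 1.760 hours.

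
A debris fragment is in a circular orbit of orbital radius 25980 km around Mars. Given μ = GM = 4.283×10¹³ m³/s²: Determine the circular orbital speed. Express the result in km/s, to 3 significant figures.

v ≈ 1.28 km/s

r = 25980 km = 2.598×10⁷ m.
For a circular orbit v = √(μ/r) = √(4.283×10¹³ / 2.598×10⁷) = √(1.649×10⁶) = 1284 m/s.
That is 1.284 km/s.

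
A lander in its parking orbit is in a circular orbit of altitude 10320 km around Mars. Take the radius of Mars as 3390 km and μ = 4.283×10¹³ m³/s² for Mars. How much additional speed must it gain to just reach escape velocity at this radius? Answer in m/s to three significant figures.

r = 3390 + 10320 = 13710 km = 1.3710×10⁷ m.
Circular speed v_c = √(μ/r) = 1767 m/s.
Escape speed v_esc = √(2μ/r) = √2 × v_c = 2500 m/s.
Δv = v_esc − v_c = 732.1 m/s.

Δv ≈ 732 m/s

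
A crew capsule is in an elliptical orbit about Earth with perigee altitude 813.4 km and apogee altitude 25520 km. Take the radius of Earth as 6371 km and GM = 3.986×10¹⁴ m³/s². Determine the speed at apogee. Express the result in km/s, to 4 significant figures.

v ≈ 2.144 km/s

r_p = 6371 + 813.4 = 7184.4 km = 7.1844×10⁶ m.
r_a = 6371 + 25520 = 31891 km = 3.1891×10⁷ m.
Semi-major axis a = (r_p + r_a)/2 = 19538 km = 1.954×10⁷ m.
Vis-viva: v² = μ(2/r − 1/a) = 3.986×10¹⁴ × (6.271×10⁻⁸ − 5.118×10⁻⁸) = 4.596×10⁶ m²/s².
v = 2144 m/s = 2.144 km/s.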